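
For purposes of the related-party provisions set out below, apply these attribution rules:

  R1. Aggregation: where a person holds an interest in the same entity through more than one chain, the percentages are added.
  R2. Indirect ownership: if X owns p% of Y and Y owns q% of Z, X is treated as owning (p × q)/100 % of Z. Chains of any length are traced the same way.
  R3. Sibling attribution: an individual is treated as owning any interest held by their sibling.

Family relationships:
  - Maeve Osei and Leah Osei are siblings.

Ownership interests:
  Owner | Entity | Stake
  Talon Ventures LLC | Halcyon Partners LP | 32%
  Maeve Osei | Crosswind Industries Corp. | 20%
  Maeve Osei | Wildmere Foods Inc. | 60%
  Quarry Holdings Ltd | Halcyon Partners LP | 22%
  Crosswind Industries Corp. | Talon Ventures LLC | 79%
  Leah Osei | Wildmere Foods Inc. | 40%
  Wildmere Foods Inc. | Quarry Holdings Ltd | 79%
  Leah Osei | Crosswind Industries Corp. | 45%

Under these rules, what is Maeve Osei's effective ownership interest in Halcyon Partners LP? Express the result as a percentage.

33.812%

By sibling attribution (R3), Maeve Osei is treated as also owning Leah Osei's interest in Wildmere Foods Inc, giving 60% + 40% = 100%.
By sibling attribution (R3), Maeve Osei is treated as also owning Leah Osei's interest in Crosswind Industries Corp, giving 20% + 45% = 65%.
Chain via Wildmere Foods Inc. → Quarry Holdings Ltd (R2): 100% × 79% × 22% = 17.38% of Halcyon Partners LP.
Chain via Crosswind Industries Corp. → Talon Ventures LLC (R2): 65% × 79% × 32% = 16.432% of Halcyon Partners LP.
Aggregating (R1): 17.38% + 16.432% = 33.812%.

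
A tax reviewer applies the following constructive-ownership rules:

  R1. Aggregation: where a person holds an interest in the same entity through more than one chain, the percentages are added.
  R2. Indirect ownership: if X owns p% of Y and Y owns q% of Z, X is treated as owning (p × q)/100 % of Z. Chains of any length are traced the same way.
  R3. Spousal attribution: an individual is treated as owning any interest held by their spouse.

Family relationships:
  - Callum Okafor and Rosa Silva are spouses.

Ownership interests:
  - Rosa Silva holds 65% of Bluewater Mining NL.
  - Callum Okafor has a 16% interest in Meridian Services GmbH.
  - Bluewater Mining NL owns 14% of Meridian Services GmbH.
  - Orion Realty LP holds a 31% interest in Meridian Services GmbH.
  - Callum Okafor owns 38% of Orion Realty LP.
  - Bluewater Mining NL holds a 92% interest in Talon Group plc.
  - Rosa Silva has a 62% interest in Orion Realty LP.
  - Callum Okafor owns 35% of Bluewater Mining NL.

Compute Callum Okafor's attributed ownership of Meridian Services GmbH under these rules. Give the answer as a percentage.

61%

By spousal attribution (R3), Callum Okafor is treated as also owning Rosa Silva's interest in Orion Realty LP, giving 38% + 62% = 100%.
By spousal attribution (R3), Callum Okafor is treated as also owning Rosa Silva's interest in Bluewater Mining NL, giving 35% + 65% = 100%.
Chain via Orion Realty LP (R2): 100% × 31% = 31% of Meridian Services GmbH.
Chain via Bluewater Mining NL (R2): 100% × 14% = 14% of Meridian Services GmbH.
Direct interest in Meridian Services GmbH: 16%.
Aggregating (R1): 31% + 14% + 16% = 61%.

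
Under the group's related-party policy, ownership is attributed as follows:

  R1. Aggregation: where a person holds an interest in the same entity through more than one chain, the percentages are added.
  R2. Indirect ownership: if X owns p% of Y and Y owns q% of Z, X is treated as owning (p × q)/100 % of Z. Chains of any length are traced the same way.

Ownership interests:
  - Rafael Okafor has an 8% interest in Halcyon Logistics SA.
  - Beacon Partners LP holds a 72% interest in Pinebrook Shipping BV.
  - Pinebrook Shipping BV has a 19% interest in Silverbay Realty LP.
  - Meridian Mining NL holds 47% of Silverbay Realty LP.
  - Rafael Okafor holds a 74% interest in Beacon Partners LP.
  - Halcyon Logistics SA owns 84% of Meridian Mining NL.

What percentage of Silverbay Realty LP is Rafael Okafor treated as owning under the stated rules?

13.2816%

Chain via Beacon Partners LP → Pinebrook Shipping BV (R2): 74% × 72% × 19% = 10.1232% of Silverbay Realty LP.
Chain via Halcyon Logistics SA → Meridian Mining NL (R2): 8% × 84% × 47% = 3.1584% of Silverbay Realty LP.
Aggregating (R1): 10.1232% + 3.1584% = 13.2816%.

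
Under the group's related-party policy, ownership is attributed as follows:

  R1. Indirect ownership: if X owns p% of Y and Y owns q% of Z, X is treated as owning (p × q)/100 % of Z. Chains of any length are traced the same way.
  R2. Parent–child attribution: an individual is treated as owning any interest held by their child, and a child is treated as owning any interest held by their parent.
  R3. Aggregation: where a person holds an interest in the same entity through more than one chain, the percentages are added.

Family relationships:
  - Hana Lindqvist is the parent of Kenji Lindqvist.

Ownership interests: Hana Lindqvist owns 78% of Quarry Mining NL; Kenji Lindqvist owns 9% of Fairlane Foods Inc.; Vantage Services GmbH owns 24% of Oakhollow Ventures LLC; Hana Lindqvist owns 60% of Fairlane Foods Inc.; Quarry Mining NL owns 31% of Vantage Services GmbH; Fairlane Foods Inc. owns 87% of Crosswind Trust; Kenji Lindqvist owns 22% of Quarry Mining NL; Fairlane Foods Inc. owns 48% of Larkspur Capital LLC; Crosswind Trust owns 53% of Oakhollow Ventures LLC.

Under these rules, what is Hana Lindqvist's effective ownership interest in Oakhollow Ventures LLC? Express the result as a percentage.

By parent–child attribution (R2), Hana Lindqvist is treated as also owning Kenji Lindqvist's interest in Fairlane Foods Inc, giving 60% + 9% = 69%.
By parent–child attribution (R2), Hana Lindqvist is treated as also owning Kenji Lindqvist's interest in Quarry Mining NL, giving 78% + 22% = 100%.
Chain via Fairlane Foods Inc. → Crosswind Trust (R1): 69% × 87% × 53% = 31.8159% of Oakhollow Ventures LLC.
Chain via Quarry Mining NL → Vantage Services GmbH (R1): 100% × 31% × 24% = 7.44% of Oakhollow Ventures LLC.
Aggregating (R3): 31.8159% + 7.44% = 39.2559%.

39.2559%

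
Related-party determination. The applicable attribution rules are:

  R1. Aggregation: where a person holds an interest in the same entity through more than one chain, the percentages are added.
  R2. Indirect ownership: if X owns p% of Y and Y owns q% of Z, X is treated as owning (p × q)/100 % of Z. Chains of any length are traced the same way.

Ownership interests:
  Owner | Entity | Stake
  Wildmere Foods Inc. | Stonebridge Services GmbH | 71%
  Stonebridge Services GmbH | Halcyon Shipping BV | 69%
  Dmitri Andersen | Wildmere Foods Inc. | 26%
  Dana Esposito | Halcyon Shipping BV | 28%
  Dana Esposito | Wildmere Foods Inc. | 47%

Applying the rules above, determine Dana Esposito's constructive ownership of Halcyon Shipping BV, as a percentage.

51.0253%

Chain via Wildmere Foods Inc. → Stonebridge Services GmbH (R2): 47% × 71% × 69% = 23.0253% of Halcyon Shipping BV.
Direct interest in Halcyon Shipping BV: 28%.
Aggregating (R1): 23.0253% + 28% = 51.0253%.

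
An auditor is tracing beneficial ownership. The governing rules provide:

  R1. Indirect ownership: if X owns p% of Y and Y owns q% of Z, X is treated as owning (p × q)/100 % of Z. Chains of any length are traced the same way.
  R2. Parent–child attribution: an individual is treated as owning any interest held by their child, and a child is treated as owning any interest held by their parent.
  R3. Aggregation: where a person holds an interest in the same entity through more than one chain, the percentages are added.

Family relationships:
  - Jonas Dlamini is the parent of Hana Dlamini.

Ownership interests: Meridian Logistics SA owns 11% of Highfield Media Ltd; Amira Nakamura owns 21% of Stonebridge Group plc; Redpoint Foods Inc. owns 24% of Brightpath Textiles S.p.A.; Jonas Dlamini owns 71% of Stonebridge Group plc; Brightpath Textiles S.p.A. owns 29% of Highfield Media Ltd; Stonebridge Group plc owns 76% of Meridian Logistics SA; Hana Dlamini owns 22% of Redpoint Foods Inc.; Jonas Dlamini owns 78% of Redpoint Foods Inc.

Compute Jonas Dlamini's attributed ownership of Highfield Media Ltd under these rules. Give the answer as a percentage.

12.8956%

By parent–child attribution (R2), Jonas Dlamini is treated as also owning Hana Dlamini's interest in Redpoint Foods Inc, giving 78% + 22% = 100%.
Chain via Stonebridge Group plc → Meridian Logistics SA (R1): 71% × 76% × 11% = 5.9356% of Highfield Media Ltd.
Chain via Redpoint Foods Inc. → Brightpath Textiles S.p.A. (R1): 100% × 24% × 29% = 6.96% of Highfield Media Ltd.
Aggregating (R3): 5.9356% + 6.96% = 12.8956%.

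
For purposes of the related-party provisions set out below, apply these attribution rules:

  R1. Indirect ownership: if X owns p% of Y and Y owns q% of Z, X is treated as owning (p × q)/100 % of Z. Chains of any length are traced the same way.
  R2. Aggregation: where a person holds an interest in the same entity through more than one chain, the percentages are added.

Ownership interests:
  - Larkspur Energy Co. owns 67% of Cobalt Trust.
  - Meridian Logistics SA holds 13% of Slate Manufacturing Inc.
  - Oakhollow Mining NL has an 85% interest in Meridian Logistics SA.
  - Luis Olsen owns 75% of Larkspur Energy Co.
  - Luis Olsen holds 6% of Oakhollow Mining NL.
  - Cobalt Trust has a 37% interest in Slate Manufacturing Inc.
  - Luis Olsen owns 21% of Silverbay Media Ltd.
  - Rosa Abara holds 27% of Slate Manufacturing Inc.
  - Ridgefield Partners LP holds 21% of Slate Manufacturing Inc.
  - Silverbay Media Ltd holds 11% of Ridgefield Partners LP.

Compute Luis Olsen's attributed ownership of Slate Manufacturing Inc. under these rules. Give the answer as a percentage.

Chain via Silverbay Media Ltd → Ridgefield Partners LP (R1): 21% × 11% × 21% = 0.4851% of Slate Manufacturing Inc.
Chain via Larkspur Energy Co. → Cobalt Trust (R1): 75% × 67% × 37% = 18.5925% of Slate Manufacturing Inc.
Chain via Oakhollow Mining NL → Meridian Logistics SA (R1): 6% × 85% × 13% = 0.663% of Slate Manufacturing Inc.
Aggregating (R2): 0.4851% + 18.5925% + 0.663% = 19.7406%.

19.7406%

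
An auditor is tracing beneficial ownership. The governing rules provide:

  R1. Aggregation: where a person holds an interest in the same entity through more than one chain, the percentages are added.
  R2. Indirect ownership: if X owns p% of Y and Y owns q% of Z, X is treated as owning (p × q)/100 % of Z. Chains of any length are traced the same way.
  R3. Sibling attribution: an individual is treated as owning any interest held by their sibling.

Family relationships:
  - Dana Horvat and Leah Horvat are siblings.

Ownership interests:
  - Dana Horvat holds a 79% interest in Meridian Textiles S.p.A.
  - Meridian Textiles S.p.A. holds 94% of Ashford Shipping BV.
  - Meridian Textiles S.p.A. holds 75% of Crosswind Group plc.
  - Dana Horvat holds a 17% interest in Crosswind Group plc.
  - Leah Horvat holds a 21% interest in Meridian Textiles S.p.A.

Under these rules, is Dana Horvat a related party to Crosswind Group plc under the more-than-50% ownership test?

Yes

By sibling attribution (R3), Dana Horvat is treated as also owning Leah Horvat's interest in Meridian Textiles S.p.A, giving 79% + 21% = 100%.
Chain via Meridian Textiles S.p.A. (R2): 100% × 75% = 75% of Crosswind Group plc.
Direct interest in Crosswind Group plc: 17%.
Aggregating (R1): 75% + 17% = 92%.
92% exceeds the 50% threshold, so Dana is a related party to Crosswind Group plc.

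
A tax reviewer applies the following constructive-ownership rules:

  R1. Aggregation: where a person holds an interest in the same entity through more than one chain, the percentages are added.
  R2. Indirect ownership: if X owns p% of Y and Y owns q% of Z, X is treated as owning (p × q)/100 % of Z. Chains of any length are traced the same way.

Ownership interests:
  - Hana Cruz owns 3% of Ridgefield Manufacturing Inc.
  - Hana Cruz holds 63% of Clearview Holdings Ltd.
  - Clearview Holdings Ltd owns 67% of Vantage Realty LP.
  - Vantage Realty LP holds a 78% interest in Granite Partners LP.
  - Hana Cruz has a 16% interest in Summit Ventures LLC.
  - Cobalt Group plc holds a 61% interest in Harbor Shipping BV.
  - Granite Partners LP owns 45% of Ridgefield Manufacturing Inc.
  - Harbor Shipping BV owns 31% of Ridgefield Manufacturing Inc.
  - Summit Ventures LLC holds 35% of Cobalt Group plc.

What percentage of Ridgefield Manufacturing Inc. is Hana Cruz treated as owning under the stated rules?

18.87467%

Chain via Summit Ventures LLC → Cobalt Group plc → Harbor Shipping BV (R2): 16% × 35% × 61% × 31% = 1.05896% of Ridgefield Manufacturing Inc.
Chain via Clearview Holdings Ltd → Vantage Realty LP → Granite Partners LP (R2): 63% × 67% × 78% × 45% = 14.81571% of Ridgefield Manufacturing Inc.
Direct interest in Ridgefield Manufacturing Inc: 3%.
Aggregating (R1): 1.05896% + 14.81571% + 3% = 18.87467%.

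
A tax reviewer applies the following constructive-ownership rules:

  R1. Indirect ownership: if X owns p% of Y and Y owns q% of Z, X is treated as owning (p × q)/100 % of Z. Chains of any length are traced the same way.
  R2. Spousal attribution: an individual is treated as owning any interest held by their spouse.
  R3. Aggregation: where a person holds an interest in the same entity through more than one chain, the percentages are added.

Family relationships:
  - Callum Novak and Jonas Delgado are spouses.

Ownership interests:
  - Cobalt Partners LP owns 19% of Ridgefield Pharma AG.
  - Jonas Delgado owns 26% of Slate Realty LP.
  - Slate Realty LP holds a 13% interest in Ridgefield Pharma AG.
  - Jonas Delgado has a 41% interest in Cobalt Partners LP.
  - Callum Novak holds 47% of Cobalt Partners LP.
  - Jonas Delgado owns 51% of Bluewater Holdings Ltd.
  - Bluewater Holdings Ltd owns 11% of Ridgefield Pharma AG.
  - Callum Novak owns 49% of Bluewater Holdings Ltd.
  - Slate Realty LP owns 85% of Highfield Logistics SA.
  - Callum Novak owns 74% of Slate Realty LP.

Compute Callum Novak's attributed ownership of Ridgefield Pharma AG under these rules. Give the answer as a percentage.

40.72%

By spousal attribution (R2), Callum Novak is treated as also owning Jonas Delgado's interest in Bluewater Holdings Ltd, giving 49% + 51% = 100%.
By spousal attribution (R2), Callum Novak is treated as also owning Jonas Delgado's interest in Slate Realty LP, giving 74% + 26% = 100%.
By spousal attribution (R2), Callum Novak is treated as also owning Jonas Delgado's interest in Cobalt Partners LP, giving 47% + 41% = 88%.
Chain via Bluewater Holdings Ltd (R1): 100% × 11% = 11% of Ridgefield Pharma AG.
Chain via Slate Realty LP (R1): 100% × 13% = 13% of Ridgefield Pharma AG.
Chain via Cobalt Partners LP (R1): 88% × 19% = 16.72% of Ridgefield Pharma AG.
Aggregating (R3): 11% + 13% + 16.72% = 40.72%.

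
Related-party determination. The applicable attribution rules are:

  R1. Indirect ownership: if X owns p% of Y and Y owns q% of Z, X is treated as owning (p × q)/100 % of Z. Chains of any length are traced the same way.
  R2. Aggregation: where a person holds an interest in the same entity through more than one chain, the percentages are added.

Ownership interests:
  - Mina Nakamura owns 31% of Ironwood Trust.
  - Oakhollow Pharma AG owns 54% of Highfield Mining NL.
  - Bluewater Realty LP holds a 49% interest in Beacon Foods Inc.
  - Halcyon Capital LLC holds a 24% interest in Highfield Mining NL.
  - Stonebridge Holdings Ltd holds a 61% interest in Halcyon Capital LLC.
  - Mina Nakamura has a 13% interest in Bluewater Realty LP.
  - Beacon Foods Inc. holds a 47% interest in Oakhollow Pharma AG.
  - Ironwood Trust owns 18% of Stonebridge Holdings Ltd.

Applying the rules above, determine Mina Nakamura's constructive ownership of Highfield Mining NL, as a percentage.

2.433618%

Chain via Ironwood Trust → Stonebridge Holdings Ltd → Halcyon Capital LLC (R1): 31% × 18% × 61% × 24% = 0.816912% of Highfield Mining NL.
Chain via Bluewater Realty LP → Beacon Foods Inc. → Oakhollow Pharma AG (R1): 13% × 49% × 47% × 54% = 1.616706% of Highfield Mining NL.
Aggregating (R2): 0.816912% + 1.616706% = 2.433618%.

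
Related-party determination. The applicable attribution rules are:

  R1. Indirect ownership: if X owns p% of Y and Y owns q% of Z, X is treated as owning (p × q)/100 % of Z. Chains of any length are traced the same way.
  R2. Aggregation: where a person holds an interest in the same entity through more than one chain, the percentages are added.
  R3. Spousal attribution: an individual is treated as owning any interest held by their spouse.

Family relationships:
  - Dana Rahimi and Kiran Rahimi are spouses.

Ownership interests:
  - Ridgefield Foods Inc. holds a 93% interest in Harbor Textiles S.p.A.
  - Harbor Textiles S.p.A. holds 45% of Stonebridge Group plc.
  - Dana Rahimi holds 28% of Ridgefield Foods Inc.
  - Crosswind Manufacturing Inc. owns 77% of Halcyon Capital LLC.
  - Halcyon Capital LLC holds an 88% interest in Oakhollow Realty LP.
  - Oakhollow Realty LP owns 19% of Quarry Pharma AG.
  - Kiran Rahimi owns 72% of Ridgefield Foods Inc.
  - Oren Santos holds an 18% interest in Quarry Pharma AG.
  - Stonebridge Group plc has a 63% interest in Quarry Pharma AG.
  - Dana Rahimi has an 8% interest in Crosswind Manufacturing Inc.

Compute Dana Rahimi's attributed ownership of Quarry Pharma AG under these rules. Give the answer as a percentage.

27.395452%

By spousal attribution (R3), Dana Rahimi is treated as also owning Kiran Rahimi's interest in Ridgefield Foods Inc, giving 28% + 72% = 100%.
Chain via Ridgefield Foods Inc. → Harbor Textiles S.p.A. → Stonebridge Group plc (R1): 100% × 93% × 45% × 63% = 26.3655% of Quarry Pharma AG.
Chain via Crosswind Manufacturing Inc. → Halcyon Capital LLC → Oakhollow Realty LP (R1): 8% × 77% × 88% × 19% = 1.029952% of Quarry Pharma AG.
Aggregating (R2): 26.3655% + 1.029952% = 27.395452%.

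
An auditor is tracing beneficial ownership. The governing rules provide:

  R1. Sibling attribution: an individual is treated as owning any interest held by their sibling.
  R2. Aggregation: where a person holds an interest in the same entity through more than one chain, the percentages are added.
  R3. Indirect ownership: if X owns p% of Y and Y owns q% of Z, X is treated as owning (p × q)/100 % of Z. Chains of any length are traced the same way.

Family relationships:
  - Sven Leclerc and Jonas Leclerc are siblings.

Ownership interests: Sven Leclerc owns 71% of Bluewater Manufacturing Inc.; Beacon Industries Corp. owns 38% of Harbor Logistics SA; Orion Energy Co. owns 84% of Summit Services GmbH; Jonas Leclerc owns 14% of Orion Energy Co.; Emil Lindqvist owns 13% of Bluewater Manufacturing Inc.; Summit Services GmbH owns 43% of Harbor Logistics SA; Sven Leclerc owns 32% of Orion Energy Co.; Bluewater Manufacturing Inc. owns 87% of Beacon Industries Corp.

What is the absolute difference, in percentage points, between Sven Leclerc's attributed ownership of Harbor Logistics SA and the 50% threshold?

9.9122

By sibling attribution (R1), Sven Leclerc is treated as also owning Jonas Leclerc's interest in Orion Energy Co, giving 32% + 14% = 46%.
Chain via Orion Energy Co. → Summit Services GmbH (R3): 46% × 84% × 43% = 16.6152% of Harbor Logistics SA.
Chain via Bluewater Manufacturing Inc. → Beacon Industries Corp. (R3): 71% × 87% × 38% = 23.4726% of Harbor Logistics SA.
Aggregating (R2): 16.6152% + 23.4726% = 40.0878%.
40.0878% falls short of the 50% threshold by 9.9122 percentage points.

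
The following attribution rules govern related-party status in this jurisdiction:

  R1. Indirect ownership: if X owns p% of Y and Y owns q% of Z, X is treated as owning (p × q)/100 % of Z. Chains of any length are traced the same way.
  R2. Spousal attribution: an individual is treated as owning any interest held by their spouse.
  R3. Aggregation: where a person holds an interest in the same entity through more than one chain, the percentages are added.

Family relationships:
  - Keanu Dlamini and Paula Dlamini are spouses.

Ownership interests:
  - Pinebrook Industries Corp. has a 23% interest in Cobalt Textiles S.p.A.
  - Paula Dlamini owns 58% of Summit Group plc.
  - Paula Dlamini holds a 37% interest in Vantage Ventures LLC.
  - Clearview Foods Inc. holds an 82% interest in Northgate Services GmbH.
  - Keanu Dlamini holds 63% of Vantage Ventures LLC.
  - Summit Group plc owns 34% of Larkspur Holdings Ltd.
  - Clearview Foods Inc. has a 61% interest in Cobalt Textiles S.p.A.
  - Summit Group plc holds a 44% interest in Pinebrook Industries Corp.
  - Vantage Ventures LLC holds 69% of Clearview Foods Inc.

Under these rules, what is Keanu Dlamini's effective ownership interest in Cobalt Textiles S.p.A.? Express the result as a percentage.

By spousal attribution (R2), Keanu Dlamini is treated as also owning Paula Dlamini's interest in Vantage Ventures LLC, giving 63% + 37% = 100%.
By spousal attribution (R2), Keanu Dlamini is treated as owning Paula Dlamini's 58% interest in Summit Group plc.
Chain via Vantage Ventures LLC → Clearview Foods Inc. (R1): 100% × 69% × 61% = 42.09% of Cobalt Textiles S.p.A.
Chain via Summit Group plc → Pinebrook Industries Corp. (R1): 58% × 44% × 23% = 5.8696% of Cobalt Textiles S.p.A.
Aggregating (R3): 42.09% + 5.8696% = 47.9596%.

47.9596%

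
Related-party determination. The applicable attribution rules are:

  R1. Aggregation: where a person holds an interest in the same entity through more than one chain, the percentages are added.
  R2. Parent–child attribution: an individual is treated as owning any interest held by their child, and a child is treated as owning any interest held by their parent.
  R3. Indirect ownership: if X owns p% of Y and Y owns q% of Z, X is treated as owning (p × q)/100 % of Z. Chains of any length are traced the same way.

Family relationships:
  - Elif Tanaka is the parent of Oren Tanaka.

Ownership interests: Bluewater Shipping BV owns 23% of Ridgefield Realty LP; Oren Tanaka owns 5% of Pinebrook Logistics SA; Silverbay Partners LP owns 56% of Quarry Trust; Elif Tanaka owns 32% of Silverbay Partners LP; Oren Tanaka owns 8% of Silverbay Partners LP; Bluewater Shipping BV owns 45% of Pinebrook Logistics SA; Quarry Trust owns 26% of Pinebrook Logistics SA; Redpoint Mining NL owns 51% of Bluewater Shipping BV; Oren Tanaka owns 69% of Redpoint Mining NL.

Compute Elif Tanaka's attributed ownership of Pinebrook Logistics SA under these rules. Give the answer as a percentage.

26.6595%

By parent–child attribution (R2), Elif Tanaka is treated as also owning Oren Tanaka's interest in Silverbay Partners LP, giving 32% + 8% = 40%.
By parent–child attribution (R2), Elif Tanaka is treated as owning Oren Tanaka's 69% interest in Redpoint Mining NL.
By parent–child attribution (R2), Elif Tanaka is treated as owning Oren Tanaka's 5% interest in Pinebrook Logistics SA.
Chain via Silverbay Partners LP → Quarry Trust (R3): 40% × 56% × 26% = 5.824% of Pinebrook Logistics SA.
Chain via Redpoint Mining NL → Bluewater Shipping BV (R3): 69% × 51% × 45% = 15.8355% of Pinebrook Logistics SA.
Direct interest in Pinebrook Logistics SA: 5%.
Aggregating (R1): 5.824% + 15.8355% + 5% = 26.6595%.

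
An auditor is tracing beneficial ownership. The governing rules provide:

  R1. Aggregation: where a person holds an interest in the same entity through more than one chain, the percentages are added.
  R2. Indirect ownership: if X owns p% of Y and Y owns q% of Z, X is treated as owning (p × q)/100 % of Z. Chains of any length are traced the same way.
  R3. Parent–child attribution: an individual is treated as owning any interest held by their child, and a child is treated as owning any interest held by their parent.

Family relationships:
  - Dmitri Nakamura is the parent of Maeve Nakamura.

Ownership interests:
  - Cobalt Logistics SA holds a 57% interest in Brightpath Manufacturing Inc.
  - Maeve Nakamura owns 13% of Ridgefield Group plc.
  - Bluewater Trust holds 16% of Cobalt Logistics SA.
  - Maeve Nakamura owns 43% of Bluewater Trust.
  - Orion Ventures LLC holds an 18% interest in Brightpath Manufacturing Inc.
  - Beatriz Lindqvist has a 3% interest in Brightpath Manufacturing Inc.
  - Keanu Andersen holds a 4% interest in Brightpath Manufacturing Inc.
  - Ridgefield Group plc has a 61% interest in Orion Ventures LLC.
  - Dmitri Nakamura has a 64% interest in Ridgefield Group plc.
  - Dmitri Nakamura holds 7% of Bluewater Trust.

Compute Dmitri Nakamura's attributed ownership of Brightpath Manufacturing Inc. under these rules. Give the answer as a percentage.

By parent–child attribution (R3), Dmitri Nakamura is treated as also owning Maeve Nakamura's interest in Ridgefield Group plc, giving 64% + 13% = 77%.
By parent–child attribution (R3), Dmitri Nakamura is treated as also owning Maeve Nakamura's interest in Bluewater Trust, giving 7% + 43% = 50%.
Chain via Ridgefield Group plc → Orion Ventures LLC (R2): 77% × 61% × 18% = 8.4546% of Brightpath Manufacturing Inc.
Chain via Bluewater Trust → Cobalt Logistics SA (R2): 50% × 16% × 57% = 4.56% of Brightpath Manufacturing Inc.
Aggregating (R1): 8.4546% + 4.56% = 13.0146%.

13.0146%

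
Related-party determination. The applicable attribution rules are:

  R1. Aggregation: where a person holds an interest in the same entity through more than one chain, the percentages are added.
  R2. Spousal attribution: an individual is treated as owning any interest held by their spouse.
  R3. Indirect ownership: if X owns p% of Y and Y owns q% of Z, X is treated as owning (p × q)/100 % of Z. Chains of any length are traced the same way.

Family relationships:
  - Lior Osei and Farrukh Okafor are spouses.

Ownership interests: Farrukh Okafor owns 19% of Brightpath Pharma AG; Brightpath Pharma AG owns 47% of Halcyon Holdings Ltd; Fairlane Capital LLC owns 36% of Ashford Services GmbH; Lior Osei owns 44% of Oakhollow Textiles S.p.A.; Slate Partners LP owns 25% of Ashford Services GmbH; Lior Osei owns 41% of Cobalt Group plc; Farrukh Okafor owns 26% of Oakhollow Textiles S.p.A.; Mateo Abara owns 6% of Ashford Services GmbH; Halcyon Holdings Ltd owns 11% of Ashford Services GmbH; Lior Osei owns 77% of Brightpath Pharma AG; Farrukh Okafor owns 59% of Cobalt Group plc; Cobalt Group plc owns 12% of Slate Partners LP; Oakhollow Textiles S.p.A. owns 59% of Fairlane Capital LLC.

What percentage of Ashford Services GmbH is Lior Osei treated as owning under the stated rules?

By spousal attribution (R2), Lior Osei is treated as also owning Farrukh Okafor's interest in Oakhollow Textiles S.p.A, giving 44% + 26% = 70%.
By spousal attribution (R2), Lior Osei is treated as also owning Farrukh Okafor's interest in Brightpath Pharma AG, giving 77% + 19% = 96%.
By spousal attribution (R2), Lior Osei is treated as also owning Farrukh Okafor's interest in Cobalt Group plc, giving 41% + 59% = 100%.
Chain via Oakhollow Textiles S.p.A. → Fairlane Capital LLC (R3): 70% × 59% × 36% = 14.868% of Ashford Services GmbH.
Chain via Brightpath Pharma AG → Halcyon Holdings Ltd (R3): 96% × 47% × 11% = 4.9632% of Ashford Services GmbH.
Chain via Cobalt Group plc → Slate Partners LP (R3): 100% × 12% × 25% = 3% of Ashford Services GmbH.
Aggregating (R1): 14.868% + 4.9632% + 3% = 22.8312%.

22.8312%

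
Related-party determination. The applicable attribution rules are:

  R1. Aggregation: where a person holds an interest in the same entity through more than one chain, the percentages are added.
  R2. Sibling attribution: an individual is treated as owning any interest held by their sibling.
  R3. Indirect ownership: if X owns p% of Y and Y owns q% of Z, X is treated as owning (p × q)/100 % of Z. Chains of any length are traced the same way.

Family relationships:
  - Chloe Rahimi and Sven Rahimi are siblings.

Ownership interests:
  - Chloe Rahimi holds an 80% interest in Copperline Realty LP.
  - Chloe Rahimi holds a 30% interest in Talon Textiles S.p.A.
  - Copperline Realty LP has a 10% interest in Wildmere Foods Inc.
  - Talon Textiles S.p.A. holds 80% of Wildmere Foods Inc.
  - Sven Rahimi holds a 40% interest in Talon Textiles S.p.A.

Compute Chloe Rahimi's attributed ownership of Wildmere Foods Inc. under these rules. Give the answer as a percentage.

64%

By sibling attribution (R2), Chloe Rahimi is treated as also owning Sven Rahimi's interest in Talon Textiles S.p.A, giving 30% + 40% = 70%.
Chain via Copperline Realty LP (R3): 80% × 10% = 8% of Wildmere Foods Inc.
Chain via Talon Textiles S.p.A. (R3): 70% × 80% = 56% of Wildmere Foods Inc.
Aggregating (R1): 8% + 56% = 64%.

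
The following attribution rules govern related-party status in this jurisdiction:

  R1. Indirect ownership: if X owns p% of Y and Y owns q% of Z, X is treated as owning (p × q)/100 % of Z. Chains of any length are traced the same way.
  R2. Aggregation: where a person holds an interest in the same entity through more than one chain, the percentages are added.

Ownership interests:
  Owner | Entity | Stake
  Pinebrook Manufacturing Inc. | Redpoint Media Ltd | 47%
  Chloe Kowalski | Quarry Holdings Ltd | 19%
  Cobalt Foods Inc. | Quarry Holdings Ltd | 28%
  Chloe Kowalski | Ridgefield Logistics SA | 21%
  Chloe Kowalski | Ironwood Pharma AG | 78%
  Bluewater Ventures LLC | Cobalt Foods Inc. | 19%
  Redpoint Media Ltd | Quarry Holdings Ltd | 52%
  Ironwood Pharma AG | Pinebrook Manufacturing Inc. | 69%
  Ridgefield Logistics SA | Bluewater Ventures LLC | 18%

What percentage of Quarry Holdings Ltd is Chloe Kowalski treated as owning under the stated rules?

Chain via Ridgefield Logistics SA → Bluewater Ventures LLC → Cobalt Foods Inc. (R1): 21% × 18% × 19% × 28% = 0.201096% of Quarry Holdings Ltd.
Chain via Ironwood Pharma AG → Pinebrook Manufacturing Inc. → Redpoint Media Ltd (R1): 78% × 69% × 47% × 52% = 13.153608% of Quarry Holdings Ltd.
Direct interest in Quarry Holdings Ltd: 19%.
Aggregating (R2): 0.201096% + 13.153608% + 19% = 32.354704%.

32.354704%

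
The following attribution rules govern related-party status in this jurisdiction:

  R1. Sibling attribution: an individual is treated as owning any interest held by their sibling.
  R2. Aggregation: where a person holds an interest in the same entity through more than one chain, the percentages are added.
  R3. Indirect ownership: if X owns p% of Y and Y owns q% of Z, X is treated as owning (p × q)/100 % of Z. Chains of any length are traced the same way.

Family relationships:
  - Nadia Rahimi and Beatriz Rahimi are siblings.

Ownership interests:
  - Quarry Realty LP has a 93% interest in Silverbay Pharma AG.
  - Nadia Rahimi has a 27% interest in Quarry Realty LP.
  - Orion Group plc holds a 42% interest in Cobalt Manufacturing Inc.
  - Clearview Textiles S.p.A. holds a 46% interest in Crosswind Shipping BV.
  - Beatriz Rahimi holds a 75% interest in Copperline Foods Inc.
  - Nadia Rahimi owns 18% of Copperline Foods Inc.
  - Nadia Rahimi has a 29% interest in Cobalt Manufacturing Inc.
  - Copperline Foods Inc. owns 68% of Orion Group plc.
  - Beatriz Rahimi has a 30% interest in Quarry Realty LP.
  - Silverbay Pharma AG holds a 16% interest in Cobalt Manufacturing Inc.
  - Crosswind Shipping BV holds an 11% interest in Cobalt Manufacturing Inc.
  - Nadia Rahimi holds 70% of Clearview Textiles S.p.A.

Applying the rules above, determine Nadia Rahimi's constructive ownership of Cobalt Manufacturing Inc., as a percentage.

By sibling attribution (R1), Nadia Rahimi is treated as also owning Beatriz Rahimi's interest in Quarry Realty LP, giving 27% + 30% = 57%.
By sibling attribution (R1), Nadia Rahimi is treated as also owning Beatriz Rahimi's interest in Copperline Foods Inc, giving 18% + 75% = 93%.
Chain via Quarry Realty LP → Silverbay Pharma AG (R3): 57% × 93% × 16% = 8.4816% of Cobalt Manufacturing Inc.
Chain via Copperline Foods Inc. → Orion Group plc (R3): 93% × 68% × 42% = 26.5608% of Cobalt Manufacturing Inc.
Chain via Clearview Textiles S.p.A. → Crosswind Shipping BV (R3): 70% × 46% × 11% = 3.542% of Cobalt Manufacturing Inc.
Direct interest in Cobalt Manufacturing Inc: 29%.
Aggregating (R2): 8.4816% + 26.5608% + 3.542% + 29% = 67.5844%.

67.5844%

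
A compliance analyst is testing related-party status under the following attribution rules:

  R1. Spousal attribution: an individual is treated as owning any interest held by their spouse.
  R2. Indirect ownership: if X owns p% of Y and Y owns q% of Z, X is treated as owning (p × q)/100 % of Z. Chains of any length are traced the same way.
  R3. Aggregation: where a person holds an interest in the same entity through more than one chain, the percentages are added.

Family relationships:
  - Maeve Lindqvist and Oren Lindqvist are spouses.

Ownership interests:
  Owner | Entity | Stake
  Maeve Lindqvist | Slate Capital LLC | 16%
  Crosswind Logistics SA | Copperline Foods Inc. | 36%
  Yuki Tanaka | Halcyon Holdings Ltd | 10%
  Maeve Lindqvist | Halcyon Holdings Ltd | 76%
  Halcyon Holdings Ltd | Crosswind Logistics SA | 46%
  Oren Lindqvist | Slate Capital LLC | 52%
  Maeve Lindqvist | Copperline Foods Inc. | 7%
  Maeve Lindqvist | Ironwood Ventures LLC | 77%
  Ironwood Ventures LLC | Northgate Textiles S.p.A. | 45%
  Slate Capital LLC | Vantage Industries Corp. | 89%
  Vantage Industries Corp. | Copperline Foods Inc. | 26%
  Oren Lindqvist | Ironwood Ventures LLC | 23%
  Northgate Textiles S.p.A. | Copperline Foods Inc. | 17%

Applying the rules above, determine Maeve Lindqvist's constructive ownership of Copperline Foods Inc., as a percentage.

By spousal attribution (R1), Maeve Lindqvist is treated as also owning Oren Lindqvist's interest in Slate Capital LLC, giving 16% + 52% = 68%.
By spousal attribution (R1), Maeve Lindqvist is treated as also owning Oren Lindqvist's interest in Ironwood Ventures LLC, giving 77% + 23% = 100%.
Chain via Slate Capital LLC → Vantage Industries Corp. (R2): 68% × 89% × 26% = 15.7352% of Copperline Foods Inc.
Chain via Ironwood Ventures LLC → Northgate Textiles S.p.A. (R2): 100% × 45% × 17% = 7.65% of Copperline Foods Inc.
Chain via Halcyon Holdings Ltd → Crosswind Logistics SA (R2): 76% × 46% × 36% = 12.5856% of Copperline Foods Inc.
Direct interest in Copperline Foods Inc: 7%.
Aggregating (R3): 15.7352% + 7.65% + 12.5856% + 7% = 42.9708%.

42.9708%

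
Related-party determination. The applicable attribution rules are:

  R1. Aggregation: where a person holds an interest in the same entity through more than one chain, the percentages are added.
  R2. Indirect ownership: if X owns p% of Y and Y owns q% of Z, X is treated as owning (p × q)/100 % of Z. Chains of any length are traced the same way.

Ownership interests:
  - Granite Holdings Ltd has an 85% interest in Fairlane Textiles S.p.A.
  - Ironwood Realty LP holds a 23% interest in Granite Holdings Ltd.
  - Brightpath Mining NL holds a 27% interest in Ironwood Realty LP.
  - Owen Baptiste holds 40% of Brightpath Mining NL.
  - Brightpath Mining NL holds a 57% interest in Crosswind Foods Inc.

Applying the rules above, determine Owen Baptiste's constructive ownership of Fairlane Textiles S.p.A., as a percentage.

Chain via Brightpath Mining NL → Ironwood Realty LP → Granite Holdings Ltd (R2): 40% × 27% × 23% × 85% = 2.1114% of Fairlane Textiles S.p.A.

2.1114%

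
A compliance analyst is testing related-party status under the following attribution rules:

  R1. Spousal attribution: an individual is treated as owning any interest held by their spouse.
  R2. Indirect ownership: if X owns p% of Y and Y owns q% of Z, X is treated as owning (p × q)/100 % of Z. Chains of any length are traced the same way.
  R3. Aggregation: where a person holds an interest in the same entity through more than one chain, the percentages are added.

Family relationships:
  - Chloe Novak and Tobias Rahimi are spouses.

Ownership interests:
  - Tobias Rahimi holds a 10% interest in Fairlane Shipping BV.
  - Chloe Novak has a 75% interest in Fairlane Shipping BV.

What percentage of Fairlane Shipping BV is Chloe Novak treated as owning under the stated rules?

85%

By spousal attribution (R1), Chloe Novak is treated as also owning Tobias Rahimi's interest in Fairlane Shipping BV, giving 75% + 10% = 85%.
Direct interest in Fairlane Shipping BV: 85%.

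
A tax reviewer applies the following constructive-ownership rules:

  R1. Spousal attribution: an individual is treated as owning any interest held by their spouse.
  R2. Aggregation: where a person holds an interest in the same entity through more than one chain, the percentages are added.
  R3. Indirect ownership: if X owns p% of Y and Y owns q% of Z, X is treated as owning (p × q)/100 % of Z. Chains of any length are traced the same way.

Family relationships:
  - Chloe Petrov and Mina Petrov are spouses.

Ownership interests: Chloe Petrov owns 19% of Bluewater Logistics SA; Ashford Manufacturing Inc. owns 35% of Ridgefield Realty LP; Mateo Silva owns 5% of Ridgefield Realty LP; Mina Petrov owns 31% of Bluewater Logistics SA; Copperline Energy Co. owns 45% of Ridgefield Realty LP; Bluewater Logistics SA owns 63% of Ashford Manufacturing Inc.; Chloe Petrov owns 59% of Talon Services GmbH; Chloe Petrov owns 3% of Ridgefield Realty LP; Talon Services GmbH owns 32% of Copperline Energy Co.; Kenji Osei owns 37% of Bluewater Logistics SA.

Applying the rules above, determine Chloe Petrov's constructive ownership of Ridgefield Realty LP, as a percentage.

By spousal attribution (R1), Chloe Petrov is treated as also owning Mina Petrov's interest in Bluewater Logistics SA, giving 19% + 31% = 50%.
Chain via Bluewater Logistics SA → Ashford Manufacturing Inc. (R3): 50% × 63% × 35% = 11.025% of Ridgefield Realty LP.
Chain via Talon Services GmbH → Copperline Energy Co. (R3): 59% × 32% × 45% = 8.496% of Ridgefield Realty LP.
Direct interest in Ridgefield Realty LP: 3%.
Aggregating (R2): 11.025% + 8.496% + 3% = 22.521%.

22.521%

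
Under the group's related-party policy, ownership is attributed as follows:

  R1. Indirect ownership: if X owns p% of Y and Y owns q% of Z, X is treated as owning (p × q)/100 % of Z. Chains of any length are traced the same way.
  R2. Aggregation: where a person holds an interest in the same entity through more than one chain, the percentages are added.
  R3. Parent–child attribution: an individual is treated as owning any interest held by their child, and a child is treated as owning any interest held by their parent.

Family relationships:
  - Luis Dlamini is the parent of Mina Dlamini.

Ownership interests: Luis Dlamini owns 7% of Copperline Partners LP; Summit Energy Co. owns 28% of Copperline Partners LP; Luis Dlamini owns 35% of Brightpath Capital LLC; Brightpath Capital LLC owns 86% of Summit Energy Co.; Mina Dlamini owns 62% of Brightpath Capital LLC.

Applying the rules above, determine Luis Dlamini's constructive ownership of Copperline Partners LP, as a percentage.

By parent–child attribution (R3), Luis Dlamini is treated as also owning Mina Dlamini's interest in Brightpath Capital LLC, giving 35% + 62% = 97%.
Chain via Brightpath Capital LLC → Summit Energy Co. (R1): 97% × 86% × 28% = 23.3576% of Copperline Partners LP.
Direct interest in Copperline Partners LP: 7%.
Aggregating (R2): 23.3576% + 7% = 30.3576%.

30.3576%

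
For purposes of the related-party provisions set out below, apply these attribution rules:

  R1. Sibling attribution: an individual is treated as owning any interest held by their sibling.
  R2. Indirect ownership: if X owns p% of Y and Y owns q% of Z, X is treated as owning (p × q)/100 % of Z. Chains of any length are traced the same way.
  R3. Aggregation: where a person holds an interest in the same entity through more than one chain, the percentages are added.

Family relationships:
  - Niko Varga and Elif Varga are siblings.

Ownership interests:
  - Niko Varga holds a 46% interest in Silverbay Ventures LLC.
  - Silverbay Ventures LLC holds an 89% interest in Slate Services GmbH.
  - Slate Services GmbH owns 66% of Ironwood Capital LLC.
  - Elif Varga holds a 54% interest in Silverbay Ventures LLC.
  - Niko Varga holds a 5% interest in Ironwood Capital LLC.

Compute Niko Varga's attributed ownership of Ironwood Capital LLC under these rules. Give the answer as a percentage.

63.74%

By sibling attribution (R1), Niko Varga is treated as also owning Elif Varga's interest in Silverbay Ventures LLC, giving 46% + 54% = 100%.
Chain via Silverbay Ventures LLC → Slate Services GmbH (R2): 100% × 89% × 66% = 58.74% of Ironwood Capital LLC.
Direct interest in Ironwood Capital LLC: 5%.
Aggregating (R3): 58.74% + 5% = 63.74%.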